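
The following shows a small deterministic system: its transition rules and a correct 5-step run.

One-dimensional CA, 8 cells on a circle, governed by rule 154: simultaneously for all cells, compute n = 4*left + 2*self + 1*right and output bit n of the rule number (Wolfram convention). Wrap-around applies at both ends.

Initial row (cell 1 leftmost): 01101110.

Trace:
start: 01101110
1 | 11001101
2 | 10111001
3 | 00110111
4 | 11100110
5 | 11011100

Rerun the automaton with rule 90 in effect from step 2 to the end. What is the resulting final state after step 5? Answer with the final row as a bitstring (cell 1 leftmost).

00000000

(re-executing steps 2..5 under rule 90; state before step 2: 11001101)
2 | 01111101
3 | 01000100
4 | 10101010
5 | 00000000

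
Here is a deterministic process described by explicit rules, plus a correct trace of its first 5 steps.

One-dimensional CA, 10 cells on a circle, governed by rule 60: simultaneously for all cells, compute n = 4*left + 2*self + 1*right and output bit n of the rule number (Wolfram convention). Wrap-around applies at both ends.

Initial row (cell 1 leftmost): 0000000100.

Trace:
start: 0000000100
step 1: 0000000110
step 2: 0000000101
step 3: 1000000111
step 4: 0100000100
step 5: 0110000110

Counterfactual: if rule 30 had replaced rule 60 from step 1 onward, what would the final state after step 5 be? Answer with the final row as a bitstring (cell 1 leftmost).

(re-executing steps 1..5 under rule 30; state before step 1: 0000000100)
step 1: 0000001110
step 2: 0000011001
step 3: 1000110111
step 4: 0101100100
step 5: 1101011110

1101011110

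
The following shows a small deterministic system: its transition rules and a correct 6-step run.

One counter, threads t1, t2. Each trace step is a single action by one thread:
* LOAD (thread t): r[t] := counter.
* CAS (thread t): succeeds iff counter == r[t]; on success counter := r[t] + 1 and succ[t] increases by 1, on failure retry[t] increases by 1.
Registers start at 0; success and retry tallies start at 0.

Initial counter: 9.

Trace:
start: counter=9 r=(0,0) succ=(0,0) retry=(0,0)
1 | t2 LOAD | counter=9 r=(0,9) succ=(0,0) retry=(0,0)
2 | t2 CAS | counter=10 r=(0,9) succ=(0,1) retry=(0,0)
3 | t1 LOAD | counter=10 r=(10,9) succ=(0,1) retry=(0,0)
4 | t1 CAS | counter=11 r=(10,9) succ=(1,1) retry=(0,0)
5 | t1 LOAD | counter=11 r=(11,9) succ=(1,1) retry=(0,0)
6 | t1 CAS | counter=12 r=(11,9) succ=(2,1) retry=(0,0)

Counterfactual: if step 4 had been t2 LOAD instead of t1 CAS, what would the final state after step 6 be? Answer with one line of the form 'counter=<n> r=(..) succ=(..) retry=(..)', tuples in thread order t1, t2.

counter=11 r=(10,10) succ=(1,1) retry=(0,0)

(re-executing from step 4 with the substitution; state before step 4: counter=10 r=(10,9) succ=(0,1) retry=(0,0))
4 | t2 LOAD | counter=10 r=(10,10) succ=(0,1) retry=(0,0)
5 | t1 LOAD | counter=10 r=(10,10) succ=(0,1) retry=(0,0)
6 | t1 CAS | counter=11 r=(10,10) succ=(1,1) retry=(0,0)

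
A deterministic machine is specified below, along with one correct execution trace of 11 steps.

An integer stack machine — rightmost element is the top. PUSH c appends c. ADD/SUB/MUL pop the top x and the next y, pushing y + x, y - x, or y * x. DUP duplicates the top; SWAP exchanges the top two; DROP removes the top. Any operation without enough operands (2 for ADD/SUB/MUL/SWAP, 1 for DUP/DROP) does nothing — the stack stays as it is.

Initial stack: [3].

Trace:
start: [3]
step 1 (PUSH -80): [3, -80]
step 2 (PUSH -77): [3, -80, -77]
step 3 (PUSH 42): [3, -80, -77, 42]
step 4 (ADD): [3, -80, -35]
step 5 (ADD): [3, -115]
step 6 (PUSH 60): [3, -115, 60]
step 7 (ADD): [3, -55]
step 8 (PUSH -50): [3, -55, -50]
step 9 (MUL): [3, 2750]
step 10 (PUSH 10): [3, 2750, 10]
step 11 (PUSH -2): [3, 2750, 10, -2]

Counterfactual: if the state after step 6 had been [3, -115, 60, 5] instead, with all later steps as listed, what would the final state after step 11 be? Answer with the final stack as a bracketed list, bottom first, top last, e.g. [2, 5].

[3, -115, -3250, 10, -2]

state after step 6 := [3, -115, 60, 5]
step 7 (ADD): [3, -115, 65]
step 8 (PUSH -50): [3, -115, 65, -50]
step 9 (MUL): [3, -115, -3250]
step 10 (PUSH 10): [3, -115, -3250, 10]
step 11 (PUSH -2): [3, -115, -3250, 10, -2]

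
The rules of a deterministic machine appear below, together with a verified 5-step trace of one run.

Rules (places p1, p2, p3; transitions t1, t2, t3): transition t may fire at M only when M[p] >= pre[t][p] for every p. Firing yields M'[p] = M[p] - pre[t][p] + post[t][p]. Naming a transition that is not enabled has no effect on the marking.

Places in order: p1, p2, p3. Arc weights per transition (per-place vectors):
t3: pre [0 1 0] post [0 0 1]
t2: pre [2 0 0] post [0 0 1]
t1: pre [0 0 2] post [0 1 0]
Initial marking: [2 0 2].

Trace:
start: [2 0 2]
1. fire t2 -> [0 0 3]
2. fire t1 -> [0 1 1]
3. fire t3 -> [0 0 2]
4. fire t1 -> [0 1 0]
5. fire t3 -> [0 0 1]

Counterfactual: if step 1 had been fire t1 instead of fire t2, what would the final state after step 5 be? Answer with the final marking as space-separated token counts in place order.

(re-executing from step 1 with the substitution; state before step 1: [2 0 2])
1. fire t1 -> [2 1 0]
2. fire t1 -> [2 1 0]
3. fire t3 -> [2 0 1]
4. fire t1 -> [2 0 1]
5. fire t3 -> [2 0 1]

2 0 1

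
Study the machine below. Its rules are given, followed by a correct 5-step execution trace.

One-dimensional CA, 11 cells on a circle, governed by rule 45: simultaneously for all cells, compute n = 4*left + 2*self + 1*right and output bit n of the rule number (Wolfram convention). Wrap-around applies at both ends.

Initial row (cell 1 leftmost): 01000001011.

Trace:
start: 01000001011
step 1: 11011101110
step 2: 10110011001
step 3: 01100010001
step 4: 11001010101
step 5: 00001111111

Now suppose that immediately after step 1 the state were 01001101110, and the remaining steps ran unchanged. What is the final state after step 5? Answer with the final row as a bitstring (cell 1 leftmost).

10001011011

state after step 1 := 01001101110
step 2: 01001011000
step 3: 01001110011
step 4: 11001000010
step 5: 10001011011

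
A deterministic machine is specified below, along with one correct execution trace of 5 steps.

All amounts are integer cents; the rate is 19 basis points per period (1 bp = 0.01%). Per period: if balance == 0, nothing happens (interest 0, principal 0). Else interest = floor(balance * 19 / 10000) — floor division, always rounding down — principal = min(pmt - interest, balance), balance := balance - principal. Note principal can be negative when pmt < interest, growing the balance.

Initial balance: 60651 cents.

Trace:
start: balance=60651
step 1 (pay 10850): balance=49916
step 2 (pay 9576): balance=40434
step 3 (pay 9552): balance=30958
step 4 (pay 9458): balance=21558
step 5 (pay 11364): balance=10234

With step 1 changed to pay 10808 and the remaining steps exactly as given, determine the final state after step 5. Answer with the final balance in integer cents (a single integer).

10277

(re-executing from step 1 with the substitution; state before step 1: balance=60651)
step 1 (pay 10808): balance=49958
step 2 (pay 9576): balance=40476
step 3 (pay 9552): balance=31000
step 4 (pay 9458): balance=21600
step 5 (pay 11364): balance=10277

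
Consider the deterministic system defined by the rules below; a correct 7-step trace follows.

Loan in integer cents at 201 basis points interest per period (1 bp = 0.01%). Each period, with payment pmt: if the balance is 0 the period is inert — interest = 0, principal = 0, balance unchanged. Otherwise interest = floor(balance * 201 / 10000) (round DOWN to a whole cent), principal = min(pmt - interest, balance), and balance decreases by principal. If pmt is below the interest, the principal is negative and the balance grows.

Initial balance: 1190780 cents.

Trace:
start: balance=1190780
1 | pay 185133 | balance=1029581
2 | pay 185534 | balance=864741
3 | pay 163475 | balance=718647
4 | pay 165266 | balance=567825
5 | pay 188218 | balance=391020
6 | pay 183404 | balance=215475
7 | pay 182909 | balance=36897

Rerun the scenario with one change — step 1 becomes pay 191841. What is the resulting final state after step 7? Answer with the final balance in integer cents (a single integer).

(re-executing from step 1 with the substitution; state before step 1: balance=1190780)
1 | pay 191841 | balance=1022873
2 | pay 185534 | balance=857898
3 | pay 163475 | balance=711666
4 | pay 165266 | balance=560704
5 | pay 188218 | balance=383756
6 | pay 183404 | balance=208065
7 | pay 182909 | balance=29338

29338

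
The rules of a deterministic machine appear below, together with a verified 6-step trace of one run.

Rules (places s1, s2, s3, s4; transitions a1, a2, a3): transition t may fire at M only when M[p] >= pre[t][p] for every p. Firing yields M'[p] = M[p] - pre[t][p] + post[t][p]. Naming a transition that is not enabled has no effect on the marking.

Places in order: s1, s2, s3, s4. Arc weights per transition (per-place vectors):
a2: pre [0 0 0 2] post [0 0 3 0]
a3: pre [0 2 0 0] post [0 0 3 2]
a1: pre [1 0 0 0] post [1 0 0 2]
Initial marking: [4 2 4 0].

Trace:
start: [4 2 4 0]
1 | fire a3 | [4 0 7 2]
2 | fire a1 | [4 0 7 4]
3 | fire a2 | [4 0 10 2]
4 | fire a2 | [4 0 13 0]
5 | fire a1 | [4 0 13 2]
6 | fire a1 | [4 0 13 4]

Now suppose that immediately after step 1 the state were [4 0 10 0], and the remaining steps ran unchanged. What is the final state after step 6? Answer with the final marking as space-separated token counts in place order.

state after step 1 := [4 0 10 0]
2 | fire a1 | [4 0 10 2]
3 | fire a2 | [4 0 13 0]
4 | fire a2 | [4 0 13 0]
5 | fire a1 | [4 0 13 2]
6 | fire a1 | [4 0 13 4]

4 0 13 4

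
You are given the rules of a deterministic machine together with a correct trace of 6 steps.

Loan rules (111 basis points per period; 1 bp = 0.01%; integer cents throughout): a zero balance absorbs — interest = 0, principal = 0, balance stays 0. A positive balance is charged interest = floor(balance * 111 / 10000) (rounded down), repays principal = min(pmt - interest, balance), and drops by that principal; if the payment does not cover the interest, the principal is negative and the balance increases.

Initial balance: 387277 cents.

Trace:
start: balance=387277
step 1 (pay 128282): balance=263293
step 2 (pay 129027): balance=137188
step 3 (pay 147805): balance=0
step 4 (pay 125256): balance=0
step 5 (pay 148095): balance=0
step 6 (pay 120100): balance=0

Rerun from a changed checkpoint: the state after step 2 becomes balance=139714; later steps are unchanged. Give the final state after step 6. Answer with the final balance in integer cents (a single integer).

0

state after step 2 := balance=139714
step 3 (pay 147805): balance=0
step 4 (pay 125256): balance=0
step 5 (pay 148095): balance=0
step 6 (pay 120100): balance=0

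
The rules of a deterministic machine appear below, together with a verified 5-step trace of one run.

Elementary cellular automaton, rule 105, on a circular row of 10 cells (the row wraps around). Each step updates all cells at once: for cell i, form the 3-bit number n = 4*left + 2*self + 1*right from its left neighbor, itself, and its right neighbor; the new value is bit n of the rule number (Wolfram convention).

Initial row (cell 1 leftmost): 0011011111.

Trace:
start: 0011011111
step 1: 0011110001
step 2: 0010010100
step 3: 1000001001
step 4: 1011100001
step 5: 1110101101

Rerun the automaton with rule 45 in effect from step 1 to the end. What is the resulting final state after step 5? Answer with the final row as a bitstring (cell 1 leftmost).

1100101111

(re-executing steps 1..5 under rule 45; state before step 1: 0011011111)
step 1: 0010110000
step 2: 1011100111
step 3: 0110000100
step 4: 0100110101
step 5: 1100101111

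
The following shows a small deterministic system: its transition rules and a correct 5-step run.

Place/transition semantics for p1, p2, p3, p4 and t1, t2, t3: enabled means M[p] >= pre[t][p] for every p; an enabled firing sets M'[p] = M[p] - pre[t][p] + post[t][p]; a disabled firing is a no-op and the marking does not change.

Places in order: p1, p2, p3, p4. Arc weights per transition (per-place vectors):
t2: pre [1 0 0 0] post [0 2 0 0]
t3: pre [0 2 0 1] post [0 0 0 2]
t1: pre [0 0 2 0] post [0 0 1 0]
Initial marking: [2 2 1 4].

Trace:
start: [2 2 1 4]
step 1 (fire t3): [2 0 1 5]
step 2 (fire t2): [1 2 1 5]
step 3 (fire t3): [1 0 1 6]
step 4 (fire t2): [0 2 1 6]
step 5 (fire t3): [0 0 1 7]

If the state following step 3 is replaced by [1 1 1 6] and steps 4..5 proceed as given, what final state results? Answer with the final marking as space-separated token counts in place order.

0 1 1 7

state after step 3 := [1 1 1 6]
step 4 (fire t2): [0 3 1 6]
step 5 (fire t3): [0 1 1 7]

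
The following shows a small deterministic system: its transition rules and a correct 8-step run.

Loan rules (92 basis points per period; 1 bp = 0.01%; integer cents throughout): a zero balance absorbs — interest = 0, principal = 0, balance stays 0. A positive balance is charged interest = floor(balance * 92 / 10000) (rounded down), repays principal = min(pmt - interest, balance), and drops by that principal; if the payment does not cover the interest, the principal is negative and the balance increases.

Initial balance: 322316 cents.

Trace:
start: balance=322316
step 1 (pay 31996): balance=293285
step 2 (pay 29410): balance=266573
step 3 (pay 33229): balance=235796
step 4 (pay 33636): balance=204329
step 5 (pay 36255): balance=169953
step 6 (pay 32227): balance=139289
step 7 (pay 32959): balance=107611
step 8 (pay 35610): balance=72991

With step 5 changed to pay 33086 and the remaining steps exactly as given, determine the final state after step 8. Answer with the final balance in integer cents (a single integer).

76247

(re-executing from step 5 with the substitution; state before step 5: balance=204329)
step 5 (pay 33086): balance=173122
step 6 (pay 32227): balance=142487
step 7 (pay 32959): balance=110838
step 8 (pay 35610): balance=76247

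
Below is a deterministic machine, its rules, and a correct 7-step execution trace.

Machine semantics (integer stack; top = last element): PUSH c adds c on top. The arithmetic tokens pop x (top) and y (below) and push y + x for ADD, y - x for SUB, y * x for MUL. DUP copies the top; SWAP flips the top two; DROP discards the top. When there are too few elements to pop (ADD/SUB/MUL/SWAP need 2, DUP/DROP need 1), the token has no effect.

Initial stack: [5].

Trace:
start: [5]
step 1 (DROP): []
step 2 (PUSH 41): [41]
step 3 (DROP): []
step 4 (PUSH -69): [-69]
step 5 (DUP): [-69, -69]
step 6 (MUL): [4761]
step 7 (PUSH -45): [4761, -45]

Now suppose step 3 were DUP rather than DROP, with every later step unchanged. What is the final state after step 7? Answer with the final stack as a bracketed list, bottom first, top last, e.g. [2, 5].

(re-executing from step 3 with the substitution; state before step 3: [41])
step 3 (DUP): [41, 41]
step 4 (PUSH -69): [41, 41, -69]
step 5 (DUP): [41, 41, -69, -69]
step 6 (MUL): [41, 41, 4761]
step 7 (PUSH -45): [41, 41, 4761, -45]

[41, 41, 4761, -45]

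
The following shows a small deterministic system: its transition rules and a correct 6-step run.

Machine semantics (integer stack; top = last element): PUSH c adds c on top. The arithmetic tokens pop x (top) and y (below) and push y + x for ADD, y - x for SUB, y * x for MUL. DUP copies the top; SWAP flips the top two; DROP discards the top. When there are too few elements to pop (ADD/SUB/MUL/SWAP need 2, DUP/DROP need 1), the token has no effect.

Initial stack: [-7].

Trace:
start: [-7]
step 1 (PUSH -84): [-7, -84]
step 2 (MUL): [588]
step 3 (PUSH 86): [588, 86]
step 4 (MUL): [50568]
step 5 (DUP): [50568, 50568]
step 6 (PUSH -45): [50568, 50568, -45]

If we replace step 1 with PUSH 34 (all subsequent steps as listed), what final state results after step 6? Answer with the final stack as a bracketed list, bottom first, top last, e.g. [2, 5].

[-20468, -20468, -45]

(re-executing from step 1 with the substitution; state before step 1: [-7])
step 1 (PUSH 34): [-7, 34]
step 2 (MUL): [-238]
step 3 (PUSH 86): [-238, 86]
step 4 (MUL): [-20468]
step 5 (DUP): [-20468, -20468]
step 6 (PUSH -45): [-20468, -20468, -45]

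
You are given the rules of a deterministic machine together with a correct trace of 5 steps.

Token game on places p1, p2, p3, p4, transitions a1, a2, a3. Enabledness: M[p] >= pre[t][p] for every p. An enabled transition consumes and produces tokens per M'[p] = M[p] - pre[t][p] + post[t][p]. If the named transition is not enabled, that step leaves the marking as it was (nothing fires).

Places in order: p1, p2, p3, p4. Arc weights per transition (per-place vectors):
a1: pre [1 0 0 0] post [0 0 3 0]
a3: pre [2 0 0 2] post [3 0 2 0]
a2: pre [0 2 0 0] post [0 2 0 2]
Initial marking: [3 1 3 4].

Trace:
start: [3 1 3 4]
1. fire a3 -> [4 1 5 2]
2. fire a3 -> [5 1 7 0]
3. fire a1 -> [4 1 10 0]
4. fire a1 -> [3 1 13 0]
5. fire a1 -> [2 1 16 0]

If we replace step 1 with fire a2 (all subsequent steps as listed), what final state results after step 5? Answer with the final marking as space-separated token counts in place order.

(re-executing from step 1 with the substitution; state before step 1: [3 1 3 4])
1. fire a2 -> [3 1 3 4]
2. fire a3 -> [4 1 5 2]
3. fire a1 -> [3 1 8 2]
4. fire a1 -> [2 1 11 2]
5. fire a1 -> [1 1 14 2]

1 1 14 2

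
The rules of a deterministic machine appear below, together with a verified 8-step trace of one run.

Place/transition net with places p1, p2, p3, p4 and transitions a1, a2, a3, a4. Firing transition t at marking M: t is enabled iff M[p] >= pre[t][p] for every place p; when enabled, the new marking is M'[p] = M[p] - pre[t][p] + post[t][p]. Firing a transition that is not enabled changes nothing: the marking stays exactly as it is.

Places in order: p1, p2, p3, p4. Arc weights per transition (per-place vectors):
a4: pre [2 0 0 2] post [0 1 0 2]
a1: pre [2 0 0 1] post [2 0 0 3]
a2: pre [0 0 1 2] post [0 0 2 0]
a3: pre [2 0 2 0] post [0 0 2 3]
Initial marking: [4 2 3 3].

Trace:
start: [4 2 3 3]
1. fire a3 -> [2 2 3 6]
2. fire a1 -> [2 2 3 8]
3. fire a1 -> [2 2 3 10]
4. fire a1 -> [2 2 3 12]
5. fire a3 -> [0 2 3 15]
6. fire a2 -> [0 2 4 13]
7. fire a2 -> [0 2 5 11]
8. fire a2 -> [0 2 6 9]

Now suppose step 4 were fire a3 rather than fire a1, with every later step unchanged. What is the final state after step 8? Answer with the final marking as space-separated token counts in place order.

0 2 6 7

(re-executing from step 4 with the substitution; state before step 4: [2 2 3 10])
4. fire a3 -> [0 2 3 13]
5. fire a3 -> [0 2 3 13]
6. fire a2 -> [0 2 4 11]
7. fire a2 -> [0 2 5 9]
8. fire a2 -> [0 2 6 7]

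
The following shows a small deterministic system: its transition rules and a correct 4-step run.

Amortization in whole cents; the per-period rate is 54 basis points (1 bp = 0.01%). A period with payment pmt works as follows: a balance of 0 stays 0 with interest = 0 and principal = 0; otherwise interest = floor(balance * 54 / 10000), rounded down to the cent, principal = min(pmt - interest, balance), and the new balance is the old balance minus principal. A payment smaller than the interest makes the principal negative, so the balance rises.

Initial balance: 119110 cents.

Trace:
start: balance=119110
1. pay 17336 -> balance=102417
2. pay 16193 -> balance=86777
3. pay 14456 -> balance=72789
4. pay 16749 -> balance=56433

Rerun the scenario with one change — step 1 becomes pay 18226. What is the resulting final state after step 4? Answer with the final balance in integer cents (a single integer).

(re-executing from step 1 with the substitution; state before step 1: balance=119110)
1. pay 18226 -> balance=101527
2. pay 16193 -> balance=85882
3. pay 14456 -> balance=71889
4. pay 16749 -> balance=55528

55528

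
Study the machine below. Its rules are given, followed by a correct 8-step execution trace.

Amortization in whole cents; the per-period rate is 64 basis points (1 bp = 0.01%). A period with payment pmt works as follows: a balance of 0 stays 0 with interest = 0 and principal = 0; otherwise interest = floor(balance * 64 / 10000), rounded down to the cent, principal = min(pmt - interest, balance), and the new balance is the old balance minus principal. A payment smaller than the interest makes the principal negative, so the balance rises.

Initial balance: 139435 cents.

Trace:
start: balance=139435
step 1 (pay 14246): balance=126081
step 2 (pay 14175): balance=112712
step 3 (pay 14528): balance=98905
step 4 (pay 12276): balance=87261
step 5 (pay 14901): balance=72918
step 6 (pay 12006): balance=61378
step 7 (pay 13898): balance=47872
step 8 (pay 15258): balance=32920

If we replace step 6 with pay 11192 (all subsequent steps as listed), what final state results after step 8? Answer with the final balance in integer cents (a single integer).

33745

(re-executing from step 6 with the substitution; state before step 6: balance=72918)
step 6 (pay 11192): balance=62192
step 7 (pay 13898): balance=48692
step 8 (pay 15258): balance=33745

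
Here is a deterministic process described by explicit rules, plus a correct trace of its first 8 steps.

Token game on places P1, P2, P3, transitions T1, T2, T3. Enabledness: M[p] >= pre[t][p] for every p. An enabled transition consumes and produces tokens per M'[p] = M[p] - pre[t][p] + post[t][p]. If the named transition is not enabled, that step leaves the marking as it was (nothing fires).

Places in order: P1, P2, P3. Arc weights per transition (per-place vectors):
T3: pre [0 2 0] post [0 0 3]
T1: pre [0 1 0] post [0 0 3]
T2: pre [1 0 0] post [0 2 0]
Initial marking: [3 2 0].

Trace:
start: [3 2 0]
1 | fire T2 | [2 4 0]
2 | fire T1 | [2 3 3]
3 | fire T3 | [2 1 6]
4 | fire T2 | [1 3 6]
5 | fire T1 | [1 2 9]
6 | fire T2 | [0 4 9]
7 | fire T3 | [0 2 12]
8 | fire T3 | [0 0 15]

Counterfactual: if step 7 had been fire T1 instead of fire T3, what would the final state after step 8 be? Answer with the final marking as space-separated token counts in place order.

0 1 15

(re-executing from step 7 with the substitution; state before step 7: [0 4 9])
7 | fire T1 | [0 3 12]
8 | fire T3 | [0 1 15]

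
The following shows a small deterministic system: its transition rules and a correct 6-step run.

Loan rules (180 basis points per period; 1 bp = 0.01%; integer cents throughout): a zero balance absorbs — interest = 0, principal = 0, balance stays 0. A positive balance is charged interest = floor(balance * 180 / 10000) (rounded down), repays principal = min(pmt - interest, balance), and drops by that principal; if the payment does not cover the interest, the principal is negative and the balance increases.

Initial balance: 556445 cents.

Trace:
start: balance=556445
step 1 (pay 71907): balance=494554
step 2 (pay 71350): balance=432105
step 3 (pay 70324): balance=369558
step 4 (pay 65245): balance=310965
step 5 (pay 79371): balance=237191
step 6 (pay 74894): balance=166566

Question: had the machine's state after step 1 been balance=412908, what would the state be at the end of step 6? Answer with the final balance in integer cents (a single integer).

state after step 1 := balance=412908
step 2 (pay 71350): balance=348990
step 3 (pay 70324): balance=284947
step 4 (pay 65245): balance=224831
step 5 (pay 79371): balance=149506
step 6 (pay 74894): balance=77303

77303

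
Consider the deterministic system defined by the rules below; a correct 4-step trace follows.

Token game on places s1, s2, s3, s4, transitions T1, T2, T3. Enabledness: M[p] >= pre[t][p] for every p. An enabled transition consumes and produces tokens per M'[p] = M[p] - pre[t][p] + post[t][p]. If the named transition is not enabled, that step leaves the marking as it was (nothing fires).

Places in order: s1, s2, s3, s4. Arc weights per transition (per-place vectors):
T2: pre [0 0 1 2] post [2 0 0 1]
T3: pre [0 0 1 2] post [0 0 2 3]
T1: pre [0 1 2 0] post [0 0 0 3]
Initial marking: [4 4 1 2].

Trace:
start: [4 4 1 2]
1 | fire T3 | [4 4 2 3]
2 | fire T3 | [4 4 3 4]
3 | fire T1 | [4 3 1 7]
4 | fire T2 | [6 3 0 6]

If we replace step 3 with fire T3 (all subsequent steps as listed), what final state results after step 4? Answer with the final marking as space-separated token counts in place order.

6 4 3 4

(re-executing from step 3 with the substitution; state before step 3: [4 4 3 4])
3 | fire T3 | [4 4 4 5]
4 | fire T2 | [6 4 3 4]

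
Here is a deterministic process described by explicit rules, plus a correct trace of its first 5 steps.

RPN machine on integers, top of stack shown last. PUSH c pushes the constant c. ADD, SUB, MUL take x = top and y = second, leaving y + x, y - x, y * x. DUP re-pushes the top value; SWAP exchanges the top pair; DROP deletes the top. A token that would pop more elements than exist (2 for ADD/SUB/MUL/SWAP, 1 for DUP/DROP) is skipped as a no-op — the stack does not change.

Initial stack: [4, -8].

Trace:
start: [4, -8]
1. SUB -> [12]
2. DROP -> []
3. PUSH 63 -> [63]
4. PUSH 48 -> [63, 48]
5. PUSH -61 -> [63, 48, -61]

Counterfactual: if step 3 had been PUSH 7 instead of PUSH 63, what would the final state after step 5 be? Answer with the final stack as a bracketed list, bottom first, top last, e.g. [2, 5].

[7, 48, -61]

(re-executing from step 3 with the substitution; state before step 3: [])
3. PUSH 7 -> [7]
4. PUSH 48 -> [7, 48]
5. PUSH -61 -> [7, 48, -61]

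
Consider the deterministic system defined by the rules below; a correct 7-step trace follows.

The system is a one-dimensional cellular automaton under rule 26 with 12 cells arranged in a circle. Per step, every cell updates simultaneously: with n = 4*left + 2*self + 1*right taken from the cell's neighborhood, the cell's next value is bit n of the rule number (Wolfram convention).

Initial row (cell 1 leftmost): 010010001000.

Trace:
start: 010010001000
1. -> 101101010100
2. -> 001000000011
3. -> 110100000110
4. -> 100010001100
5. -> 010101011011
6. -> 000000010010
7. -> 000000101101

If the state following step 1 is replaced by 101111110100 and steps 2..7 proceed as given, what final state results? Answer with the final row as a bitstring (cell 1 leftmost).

000000101101

state after step 1 := 101111110100
2. -> 001000000011
3. -> 110100000110
4. -> 100010001100
5. -> 010101011011
6. -> 000000010010
7. -> 000000101101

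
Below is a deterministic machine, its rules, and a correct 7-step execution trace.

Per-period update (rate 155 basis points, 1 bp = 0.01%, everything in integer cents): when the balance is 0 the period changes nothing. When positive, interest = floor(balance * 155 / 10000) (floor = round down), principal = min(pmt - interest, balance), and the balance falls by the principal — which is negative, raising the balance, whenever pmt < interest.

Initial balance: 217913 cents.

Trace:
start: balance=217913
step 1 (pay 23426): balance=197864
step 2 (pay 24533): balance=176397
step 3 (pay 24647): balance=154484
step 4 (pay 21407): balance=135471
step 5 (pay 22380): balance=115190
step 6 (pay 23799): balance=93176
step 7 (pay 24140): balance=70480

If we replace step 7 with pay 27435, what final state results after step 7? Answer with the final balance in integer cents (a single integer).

(re-executing from step 7 with the substitution; state before step 7: balance=93176)
step 7 (pay 27435): balance=67185

67185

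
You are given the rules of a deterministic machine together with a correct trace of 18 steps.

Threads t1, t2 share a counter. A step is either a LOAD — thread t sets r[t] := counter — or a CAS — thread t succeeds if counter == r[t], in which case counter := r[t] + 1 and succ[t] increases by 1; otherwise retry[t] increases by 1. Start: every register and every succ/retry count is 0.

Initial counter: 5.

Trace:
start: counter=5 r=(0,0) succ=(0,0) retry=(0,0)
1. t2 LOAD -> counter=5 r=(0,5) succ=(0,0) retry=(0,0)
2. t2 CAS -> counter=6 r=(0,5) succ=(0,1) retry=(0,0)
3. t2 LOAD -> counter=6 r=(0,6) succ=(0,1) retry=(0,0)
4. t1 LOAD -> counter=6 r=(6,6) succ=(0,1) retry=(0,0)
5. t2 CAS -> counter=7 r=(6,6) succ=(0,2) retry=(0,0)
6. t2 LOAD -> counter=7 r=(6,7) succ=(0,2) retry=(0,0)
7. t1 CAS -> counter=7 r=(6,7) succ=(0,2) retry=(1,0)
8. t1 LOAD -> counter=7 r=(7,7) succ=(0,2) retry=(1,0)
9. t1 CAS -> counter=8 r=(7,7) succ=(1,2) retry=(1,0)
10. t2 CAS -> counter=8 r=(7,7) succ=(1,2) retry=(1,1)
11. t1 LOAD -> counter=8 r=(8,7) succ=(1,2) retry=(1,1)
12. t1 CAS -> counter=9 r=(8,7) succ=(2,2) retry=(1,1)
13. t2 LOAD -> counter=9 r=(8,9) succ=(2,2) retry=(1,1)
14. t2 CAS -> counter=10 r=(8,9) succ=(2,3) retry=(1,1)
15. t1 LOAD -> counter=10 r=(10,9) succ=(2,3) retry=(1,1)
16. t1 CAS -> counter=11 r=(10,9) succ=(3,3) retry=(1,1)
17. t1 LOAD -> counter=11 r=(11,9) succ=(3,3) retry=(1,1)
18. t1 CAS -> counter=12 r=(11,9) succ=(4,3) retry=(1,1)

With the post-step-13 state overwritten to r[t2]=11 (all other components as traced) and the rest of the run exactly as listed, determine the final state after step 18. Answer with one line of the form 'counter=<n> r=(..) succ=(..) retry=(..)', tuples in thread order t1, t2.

state after step 13 := counter=9 r=(8,11) succ=(2,2) retry=(1,1)
14. t2 CAS -> counter=9 r=(8,11) succ=(2,2) retry=(1,2)
15. t1 LOAD -> counter=9 r=(9,11) succ=(2,2) retry=(1,2)
16. t1 CAS -> counter=10 r=(9,11) succ=(3,2) retry=(1,2)
17. t1 LOAD -> counter=10 r=(10,11) succ=(3,2) retry=(1,2)
18. t1 CAS -> counter=11 r=(10,11) succ=(4,2) retry=(1,2)

counter=11 r=(10,11) succ=(4,2) retry=(1,2)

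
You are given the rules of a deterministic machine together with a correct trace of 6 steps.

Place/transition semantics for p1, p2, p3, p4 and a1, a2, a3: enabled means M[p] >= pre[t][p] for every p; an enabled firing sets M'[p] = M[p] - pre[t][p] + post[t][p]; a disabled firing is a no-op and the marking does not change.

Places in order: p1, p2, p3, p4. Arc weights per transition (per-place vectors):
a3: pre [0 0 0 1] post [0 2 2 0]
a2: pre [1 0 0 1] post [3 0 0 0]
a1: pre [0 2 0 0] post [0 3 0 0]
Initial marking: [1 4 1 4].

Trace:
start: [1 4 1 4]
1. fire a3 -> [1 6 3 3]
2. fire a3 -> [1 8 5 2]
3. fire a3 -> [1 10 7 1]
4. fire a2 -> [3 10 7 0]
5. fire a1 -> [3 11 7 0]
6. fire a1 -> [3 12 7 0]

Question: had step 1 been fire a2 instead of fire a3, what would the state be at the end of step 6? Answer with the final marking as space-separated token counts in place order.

(re-executing from step 1 with the substitution; state before step 1: [1 4 1 4])
1. fire a2 -> [3 4 1 3]
2. fire a3 -> [3 6 3 2]
3. fire a3 -> [3 8 5 1]
4. fire a2 -> [5 8 5 0]
5. fire a1 -> [5 9 5 0]
6. fire a1 -> [5 10 5 0]

5 10 5 0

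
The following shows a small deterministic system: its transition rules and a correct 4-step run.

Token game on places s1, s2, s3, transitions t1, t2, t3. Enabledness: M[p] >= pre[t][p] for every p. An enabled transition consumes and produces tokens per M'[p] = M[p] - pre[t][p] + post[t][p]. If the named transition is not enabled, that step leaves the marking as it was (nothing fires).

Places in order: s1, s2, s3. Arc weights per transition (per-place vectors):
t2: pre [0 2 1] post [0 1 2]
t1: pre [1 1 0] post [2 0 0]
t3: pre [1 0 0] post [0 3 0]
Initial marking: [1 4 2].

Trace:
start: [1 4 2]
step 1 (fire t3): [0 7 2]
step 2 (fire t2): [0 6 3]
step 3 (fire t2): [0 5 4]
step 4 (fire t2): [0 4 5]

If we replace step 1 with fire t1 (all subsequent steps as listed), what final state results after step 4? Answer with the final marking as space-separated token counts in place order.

2 1 4

(re-executing from step 1 with the substitution; state before step 1: [1 4 2])
step 1 (fire t1): [2 3 2]
step 2 (fire t2): [2 2 3]
step 3 (fire t2): [2 1 4]
step 4 (fire t2): [2 1 4]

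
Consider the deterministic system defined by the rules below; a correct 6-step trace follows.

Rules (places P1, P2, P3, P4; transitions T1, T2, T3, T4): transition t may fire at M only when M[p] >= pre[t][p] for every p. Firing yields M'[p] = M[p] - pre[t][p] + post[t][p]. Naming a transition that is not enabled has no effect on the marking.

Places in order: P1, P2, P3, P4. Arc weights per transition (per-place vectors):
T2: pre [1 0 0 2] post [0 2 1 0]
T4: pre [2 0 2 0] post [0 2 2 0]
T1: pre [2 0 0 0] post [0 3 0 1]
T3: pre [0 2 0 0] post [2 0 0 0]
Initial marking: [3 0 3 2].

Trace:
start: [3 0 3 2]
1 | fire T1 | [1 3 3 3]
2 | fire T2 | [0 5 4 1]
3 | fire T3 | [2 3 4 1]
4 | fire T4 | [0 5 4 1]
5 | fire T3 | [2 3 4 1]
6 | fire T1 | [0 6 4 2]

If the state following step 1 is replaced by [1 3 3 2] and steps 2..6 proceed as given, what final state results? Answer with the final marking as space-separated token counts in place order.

state after step 1 := [1 3 3 2]
2 | fire T2 | [0 5 4 0]
3 | fire T3 | [2 3 4 0]
4 | fire T4 | [0 5 4 0]
5 | fire T3 | [2 3 4 0]
6 | fire T1 | [0 6 4 1]

0 6 4 1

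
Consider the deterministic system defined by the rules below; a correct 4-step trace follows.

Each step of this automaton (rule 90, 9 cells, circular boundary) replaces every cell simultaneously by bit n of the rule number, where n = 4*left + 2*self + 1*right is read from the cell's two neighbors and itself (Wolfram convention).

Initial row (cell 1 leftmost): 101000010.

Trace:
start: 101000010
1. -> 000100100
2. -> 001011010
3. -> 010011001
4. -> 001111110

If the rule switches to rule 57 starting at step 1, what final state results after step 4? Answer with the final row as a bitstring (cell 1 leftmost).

(re-executing steps 1..4 under rule 57; state before step 1: 101000010)
1. -> 010111001
2. -> 101100100
3. -> 011010010
4. -> 010101001

010101001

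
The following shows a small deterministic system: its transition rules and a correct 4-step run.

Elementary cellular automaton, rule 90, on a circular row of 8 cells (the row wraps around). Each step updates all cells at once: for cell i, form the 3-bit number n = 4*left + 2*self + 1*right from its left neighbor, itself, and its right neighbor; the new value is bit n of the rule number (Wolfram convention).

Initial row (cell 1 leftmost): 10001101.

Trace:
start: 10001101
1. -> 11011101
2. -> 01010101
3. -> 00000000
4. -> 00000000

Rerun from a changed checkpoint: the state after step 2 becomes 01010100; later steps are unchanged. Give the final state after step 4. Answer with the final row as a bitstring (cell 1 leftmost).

01000100

state after step 2 := 01010100
3. -> 10000010
4. -> 01000100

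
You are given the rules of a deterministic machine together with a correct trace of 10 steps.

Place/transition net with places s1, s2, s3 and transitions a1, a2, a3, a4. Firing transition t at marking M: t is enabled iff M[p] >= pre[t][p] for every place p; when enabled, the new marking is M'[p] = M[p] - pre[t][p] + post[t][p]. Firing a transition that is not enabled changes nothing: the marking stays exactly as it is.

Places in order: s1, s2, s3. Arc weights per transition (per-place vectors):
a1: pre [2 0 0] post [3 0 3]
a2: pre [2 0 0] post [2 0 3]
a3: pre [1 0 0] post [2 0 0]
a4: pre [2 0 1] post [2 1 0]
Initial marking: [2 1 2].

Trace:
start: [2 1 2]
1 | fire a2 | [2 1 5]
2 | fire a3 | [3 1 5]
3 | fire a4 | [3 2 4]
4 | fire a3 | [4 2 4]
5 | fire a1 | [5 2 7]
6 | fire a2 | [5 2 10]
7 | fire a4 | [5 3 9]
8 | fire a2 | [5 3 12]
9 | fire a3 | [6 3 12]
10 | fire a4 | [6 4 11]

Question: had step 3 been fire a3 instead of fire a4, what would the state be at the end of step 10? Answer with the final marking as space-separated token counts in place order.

7 3 12

(re-executing from step 3 with the substitution; state before step 3: [3 1 5])
3 | fire a3 | [4 1 5]
4 | fire a3 | [5 1 5]
5 | fire a1 | [6 1 8]
6 | fire a2 | [6 1 11]
7 | fire a4 | [6 2 10]
8 | fire a2 | [6 2 13]
9 | fire a3 | [7 2 13]
10 | fire a4 | [7 3 12]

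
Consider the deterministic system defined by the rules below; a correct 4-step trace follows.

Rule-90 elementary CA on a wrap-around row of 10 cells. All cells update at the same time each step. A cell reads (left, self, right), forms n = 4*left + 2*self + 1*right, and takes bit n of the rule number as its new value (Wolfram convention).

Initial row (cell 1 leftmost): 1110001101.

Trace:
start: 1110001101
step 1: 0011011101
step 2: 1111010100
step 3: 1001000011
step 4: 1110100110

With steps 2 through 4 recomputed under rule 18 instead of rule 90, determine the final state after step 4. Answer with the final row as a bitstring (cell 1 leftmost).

(re-executing steps 2..4 under rule 18; state before step 2: 0011011101)
step 2: 1100000000
step 3: 0010000001
step 4: 1101000010

1101000010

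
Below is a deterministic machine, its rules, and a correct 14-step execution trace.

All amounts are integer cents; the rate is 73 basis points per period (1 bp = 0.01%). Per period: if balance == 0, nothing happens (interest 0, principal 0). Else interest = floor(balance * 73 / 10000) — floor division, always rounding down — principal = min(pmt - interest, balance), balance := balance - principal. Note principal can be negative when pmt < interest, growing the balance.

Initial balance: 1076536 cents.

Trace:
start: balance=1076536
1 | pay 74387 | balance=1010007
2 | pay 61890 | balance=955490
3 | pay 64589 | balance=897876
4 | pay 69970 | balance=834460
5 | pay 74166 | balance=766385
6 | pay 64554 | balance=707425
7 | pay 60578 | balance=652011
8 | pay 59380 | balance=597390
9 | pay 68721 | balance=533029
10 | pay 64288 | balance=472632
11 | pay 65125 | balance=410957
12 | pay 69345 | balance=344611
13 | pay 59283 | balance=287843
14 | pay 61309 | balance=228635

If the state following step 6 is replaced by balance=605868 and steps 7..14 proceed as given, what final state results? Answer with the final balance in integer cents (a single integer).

120993

state after step 6 := balance=605868
7 | pay 60578 | balance=549712
8 | pay 59380 | balance=494344
9 | pay 68721 | balance=429231
10 | pay 64288 | balance=368076
11 | pay 65125 | balance=305637
12 | pay 69345 | balance=238523
13 | pay 59283 | balance=180981
14 | pay 61309 | balance=120993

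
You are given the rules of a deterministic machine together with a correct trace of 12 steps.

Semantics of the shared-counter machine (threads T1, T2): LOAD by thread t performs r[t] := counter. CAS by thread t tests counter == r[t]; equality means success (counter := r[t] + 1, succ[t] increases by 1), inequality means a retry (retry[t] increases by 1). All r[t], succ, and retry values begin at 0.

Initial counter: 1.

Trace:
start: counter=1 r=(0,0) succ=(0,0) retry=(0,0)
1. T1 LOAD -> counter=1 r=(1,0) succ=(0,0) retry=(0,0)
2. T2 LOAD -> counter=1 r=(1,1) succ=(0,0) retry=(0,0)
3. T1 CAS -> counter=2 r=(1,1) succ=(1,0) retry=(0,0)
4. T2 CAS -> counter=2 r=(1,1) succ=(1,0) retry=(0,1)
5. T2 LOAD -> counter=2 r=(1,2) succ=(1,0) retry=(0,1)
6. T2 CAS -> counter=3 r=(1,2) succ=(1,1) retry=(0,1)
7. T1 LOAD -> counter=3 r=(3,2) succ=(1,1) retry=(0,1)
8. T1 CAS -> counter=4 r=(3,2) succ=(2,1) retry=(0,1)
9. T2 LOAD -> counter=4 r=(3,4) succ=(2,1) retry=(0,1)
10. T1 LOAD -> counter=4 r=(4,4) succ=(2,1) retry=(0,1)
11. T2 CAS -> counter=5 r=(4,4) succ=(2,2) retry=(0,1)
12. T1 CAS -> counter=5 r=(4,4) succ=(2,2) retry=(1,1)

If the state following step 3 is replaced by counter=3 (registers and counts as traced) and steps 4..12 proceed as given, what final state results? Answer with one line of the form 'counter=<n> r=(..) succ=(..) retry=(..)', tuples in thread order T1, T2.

state after step 3 := counter=3 r=(1,1) succ=(1,0) retry=(0,0)
4. T2 CAS -> counter=3 r=(1,1) succ=(1,0) retry=(0,1)
5. T2 LOAD -> counter=3 r=(1,3) succ=(1,0) retry=(0,1)
6. T2 CAS -> counter=4 r=(1,3) succ=(1,1) retry=(0,1)
7. T1 LOAD -> counter=4 r=(4,3) succ=(1,1) retry=(0,1)
8. T1 CAS -> counter=5 r=(4,3) succ=(2,1) retry=(0,1)
9. T2 LOAD -> counter=5 r=(4,5) succ=(2,1) retry=(0,1)
10. T1 LOAD -> counter=5 r=(5,5) succ=(2,1) retry=(0,1)
11. T2 CAS -> counter=6 r=(5,5) succ=(2,2) retry=(0,1)
12. T1 CAS -> counter=6 r=(5,5) succ=(2,2) retry=(1,1)

counter=6 r=(5,5) succ=(2,2) retry=(1,1)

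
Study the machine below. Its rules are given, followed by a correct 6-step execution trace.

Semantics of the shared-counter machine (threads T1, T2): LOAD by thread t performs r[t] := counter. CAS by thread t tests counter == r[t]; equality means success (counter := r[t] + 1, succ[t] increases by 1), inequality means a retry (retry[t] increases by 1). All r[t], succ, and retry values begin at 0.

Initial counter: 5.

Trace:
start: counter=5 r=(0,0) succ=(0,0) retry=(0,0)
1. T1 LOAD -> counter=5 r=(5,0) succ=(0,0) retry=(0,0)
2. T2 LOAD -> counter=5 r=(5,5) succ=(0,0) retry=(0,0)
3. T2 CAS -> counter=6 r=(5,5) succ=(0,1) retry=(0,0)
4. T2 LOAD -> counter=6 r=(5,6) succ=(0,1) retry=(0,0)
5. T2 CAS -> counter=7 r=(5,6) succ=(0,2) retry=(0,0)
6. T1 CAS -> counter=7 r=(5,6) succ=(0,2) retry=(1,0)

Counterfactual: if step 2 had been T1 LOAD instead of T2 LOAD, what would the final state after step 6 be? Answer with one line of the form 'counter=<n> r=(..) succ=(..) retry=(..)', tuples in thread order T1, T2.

counter=6 r=(5,5) succ=(0,1) retry=(1,1)

(re-executing from step 2 with the substitution; state before step 2: counter=5 r=(5,0) succ=(0,0) retry=(0,0))
2. T1 LOAD -> counter=5 r=(5,0) succ=(0,0) retry=(0,0)
3. T2 CAS -> counter=5 r=(5,0) succ=(0,0) retry=(0,1)
4. T2 LOAD -> counter=5 r=(5,5) succ=(0,0) retry=(0,1)
5. T2 CAS -> counter=6 r=(5,5) succ=(0,1) retry=(0,1)
6. T1 CAS -> counter=6 r=(5,5) succ=(0,1) retry=(1,1)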